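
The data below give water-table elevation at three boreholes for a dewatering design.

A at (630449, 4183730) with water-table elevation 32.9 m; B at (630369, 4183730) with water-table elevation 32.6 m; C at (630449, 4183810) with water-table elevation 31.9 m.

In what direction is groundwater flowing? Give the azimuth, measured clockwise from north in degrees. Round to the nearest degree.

343°

∂h/∂x = (32.6 − 32.9) / (630369 − 630449) = +0.003750
∂h/∂y = (31.9 − 32.9) / (4183810 − 4183730) = -0.01250
Flow direction (−∇h) has components (-0.003750 E, +0.01250 N).
Azimuth = atan2(E, N) = atan2(-0.003750, +0.01250) = 343.3° ≈ 343°.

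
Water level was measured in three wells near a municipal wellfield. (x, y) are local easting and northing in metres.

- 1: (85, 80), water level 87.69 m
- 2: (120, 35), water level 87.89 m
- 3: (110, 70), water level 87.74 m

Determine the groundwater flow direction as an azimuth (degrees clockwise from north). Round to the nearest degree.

356°

With h = a·x + b·y + c and 1 as origin, the differences give:
  35·a + (-45)·b = +0.20
  25·a + (-10)·b = +0.05
Eliminate b (×(-10) and ×(-45), subtract): 775·a = 0.250 → a = ∂h/∂x = +0.0003226
Back-substitute: b = ∂h/∂y = -0.004194.
Flow direction (−∇h) has components (-0.0003226 E, +0.004194 N).
Azimuth = atan2(E, N) = atan2(-0.0003226, +0.004194) = 355.6° ≈ 356°.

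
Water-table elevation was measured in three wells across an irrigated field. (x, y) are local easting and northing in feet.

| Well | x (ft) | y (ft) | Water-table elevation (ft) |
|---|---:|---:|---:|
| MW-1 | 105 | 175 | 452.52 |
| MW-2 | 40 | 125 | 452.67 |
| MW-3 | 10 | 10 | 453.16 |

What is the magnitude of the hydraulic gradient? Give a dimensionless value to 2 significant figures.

0.0047

With h = a·x + b·y + c and MW-1 as origin, the differences give:
  (-65)·a + (-50)·b = +0.15
  (-95)·a + (-165)·b = +0.64
Eliminate b (×(-165) and ×(-50), subtract): 5975·a = 7.250 → a = ∂h/∂x = +0.001213
Back-substitute: b = ∂h/∂y = -0.004577.
|∇h| = √(0.001213² + -0.004577²) = 0.004735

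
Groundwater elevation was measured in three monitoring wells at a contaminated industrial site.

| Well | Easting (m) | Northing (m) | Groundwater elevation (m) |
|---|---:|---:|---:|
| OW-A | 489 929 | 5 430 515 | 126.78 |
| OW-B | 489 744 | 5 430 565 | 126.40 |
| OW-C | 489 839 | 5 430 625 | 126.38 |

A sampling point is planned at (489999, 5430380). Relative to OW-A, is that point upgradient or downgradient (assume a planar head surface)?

upgradient

Differences from OW-A: to OW-B (Δx, Δy, Δh) = (-185, 50, -0.38); to OW-C = (-90, 110, -0.40).
Determinant of the coordinate differences = (-185)·110 − (-90)·50 = -15850.
∂h/∂x = [(-0.38)·110 − (-0.40)·50] / -15850 = +0.001375
∂h/∂y = [(-185)·(-0.40) − (-90)·(-0.38)] / -15850 = -0.002511
Head at (489999, 5430380) = 126.78 + (+0.001375)·(70) + (-0.002511)·(-135) = 127.22 m.
That is higher than the 126.78 m at OW-A, so the point is upgradient.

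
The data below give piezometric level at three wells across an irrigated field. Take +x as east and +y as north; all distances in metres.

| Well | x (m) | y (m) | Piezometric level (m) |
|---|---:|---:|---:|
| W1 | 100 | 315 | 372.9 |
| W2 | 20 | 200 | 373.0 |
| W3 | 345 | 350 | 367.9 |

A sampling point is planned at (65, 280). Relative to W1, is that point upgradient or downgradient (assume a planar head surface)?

Differences from W1: to W2 (Δx, Δy, Δh) = (-80, -115, +0.1); to W3 = (245, 35, -5.0).
Determinant of the coordinate differences = (-80)·35 − 245·(-115) = 25375.
∂h/∂x = [(+0.1)·35 − (-5.0)·(-115)] / 25375 = -0.02252
∂h/∂y = [(-80)·(-5.0) − 245·(+0.1)] / 25375 = +0.01480
Head at (65, 280) = 372.9 + (-0.02252)·(-35) + (+0.01480)·(-35) = 373.17 m.
That is higher than the 372.9 m at W1, so the point is upgradient.

upgradient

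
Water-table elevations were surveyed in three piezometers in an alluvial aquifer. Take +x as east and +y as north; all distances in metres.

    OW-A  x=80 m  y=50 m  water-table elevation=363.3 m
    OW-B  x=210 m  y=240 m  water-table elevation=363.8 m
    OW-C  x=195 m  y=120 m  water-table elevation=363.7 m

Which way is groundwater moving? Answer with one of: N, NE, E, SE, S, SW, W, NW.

With h = a·x + b·y + c and OW-A as origin, the differences give:
  130·a + 190·b = +0.5
  115·a + 70·b = +0.4
Eliminate b (×70 and ×190, subtract): -12750·a = -41.00 → a = ∂h/∂x = +0.003216
Back-substitute: b = ∂h/∂y = +0.0004314.
Flow = −∇h = (-0.003216 east, -0.0004314 north), which points west.

W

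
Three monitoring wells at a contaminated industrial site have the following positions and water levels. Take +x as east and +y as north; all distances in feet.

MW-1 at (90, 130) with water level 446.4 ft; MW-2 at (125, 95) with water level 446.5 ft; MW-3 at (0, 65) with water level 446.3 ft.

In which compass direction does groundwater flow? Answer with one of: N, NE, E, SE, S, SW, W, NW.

Taking MW-1 as reference: MW-2−MW-1 = (35, -35, +0.1); MW-3−MW-1 = (-90, -65, -0.1).
Solve a·Δx + b·Δy = Δh: det = 35·(-65) − (-90)·(-35) = -5425.
∂h/∂x = [(+0.1)·(-65) − (-0.1)·(-35)] / -5425 = +0.001843
∂h/∂y = [35·(-0.1) − (-90)·(+0.1)] / -5425 = -0.001014
Flow = −∇h = (-0.001843 east, +0.001014 north), which points northwest.

NW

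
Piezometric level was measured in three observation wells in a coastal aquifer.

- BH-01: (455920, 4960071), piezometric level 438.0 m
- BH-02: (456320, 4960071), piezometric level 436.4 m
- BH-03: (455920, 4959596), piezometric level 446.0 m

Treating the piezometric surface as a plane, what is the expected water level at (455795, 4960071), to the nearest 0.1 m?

438.5 m

∂h/∂x = (436.4 − 438.0) / (456320 − 455920) = -0.004000
∂h/∂y = (446.0 − 438.0) / (4959596 − 4960071) = -0.01684
h(455795, 4960071) = 438.0 + (-0.004000)·(-125) + (-0.01684)·(0) = 438.0 +0.500 -0.000 = 438.500 m.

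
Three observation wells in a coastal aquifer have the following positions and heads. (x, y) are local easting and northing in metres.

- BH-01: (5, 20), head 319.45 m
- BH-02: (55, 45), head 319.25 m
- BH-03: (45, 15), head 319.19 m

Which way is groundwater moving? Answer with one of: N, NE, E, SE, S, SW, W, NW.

SE

With h = a·x + b·y + c and BH-01 as origin, the differences give:
  50·a + 25·b = -0.20
  40·a + (-5)·b = -0.26
Eliminate b (×(-5) and ×25, subtract): -1250·a = 7.500 → a = ∂h/∂x = -0.006000
Back-substitute: b = ∂h/∂y = +0.004000.
Flow = −∇h = (+0.006000 east, -0.004000 north), which points southeast.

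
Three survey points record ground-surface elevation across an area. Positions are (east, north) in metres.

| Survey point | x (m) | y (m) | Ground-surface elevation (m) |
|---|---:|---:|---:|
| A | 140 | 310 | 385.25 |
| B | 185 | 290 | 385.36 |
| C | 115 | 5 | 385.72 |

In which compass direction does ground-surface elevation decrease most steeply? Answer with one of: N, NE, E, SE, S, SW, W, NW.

NW

Differences from A: to B (Δx, Δy, Δh) = (45, -20, +0.11); to C = (-25, -305, +0.47).
Determinant of the coordinate differences = 45·(-305) − (-25)·(-20) = -14225.
∂z/∂x = [(+0.11)·(-305) − (+0.47)·(-20)] / -14225 = +0.001698
∂z/∂y = [45·(+0.47) − (-25)·(+0.11)] / -14225 = -0.001680
Steepest decrease is along −∇f = (-0.001698 E, +0.001680 N) → northwest.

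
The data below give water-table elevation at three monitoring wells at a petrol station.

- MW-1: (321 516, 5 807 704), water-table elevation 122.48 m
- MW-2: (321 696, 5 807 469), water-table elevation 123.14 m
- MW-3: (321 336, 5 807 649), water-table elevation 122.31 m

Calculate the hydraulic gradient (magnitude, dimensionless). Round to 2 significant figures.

0.0022

With h = a·x + b·y + c and MW-1 as origin, the differences give:
  180·a + (-235)·b = +0.66
  (-180)·a + (-55)·b = -0.17
Eliminate b (×(-55) and ×(-235), subtract): -52200·a = -76.250 → a = ∂h/∂x = +0.001461
Back-substitute: b = ∂h/∂y = -0.001690.
|∇h| = √(0.001461² + -0.001690²) = 0.002234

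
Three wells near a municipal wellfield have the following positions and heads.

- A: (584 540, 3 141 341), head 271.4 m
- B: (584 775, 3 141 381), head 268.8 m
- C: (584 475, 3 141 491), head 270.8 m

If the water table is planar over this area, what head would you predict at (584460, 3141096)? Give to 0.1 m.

With h = a·x + b·y + c and A as origin, the differences give:
  235·a + 40·b = -2.6
  (-65)·a + 150·b = -0.6
Eliminate b (×150 and ×40, subtract): 37850·a = -366.00 → a = ∂h/∂x = -0.009670
Back-substitute: b = ∂h/∂y = -0.008190.
h(584460, 3141096) = 271.4 + (-0.009670)·(-80) + (-0.008190)·(-245) = 271.4 +0.774 +2.007 = 274.180 m.

274.2 m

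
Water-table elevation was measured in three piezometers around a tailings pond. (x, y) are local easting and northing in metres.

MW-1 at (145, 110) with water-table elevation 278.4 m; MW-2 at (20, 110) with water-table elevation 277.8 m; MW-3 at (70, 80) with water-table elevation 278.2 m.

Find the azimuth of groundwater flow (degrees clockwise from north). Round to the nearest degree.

318°

With h = a·x + b·y + c and MW-1 as origin, the differences give:
  (-125)·a + 0·b = -0.6
  (-75)·a + (-30)·b = -0.2
Eliminate b (×(-30) and ×0, subtract): 3750·a = 18.00 → a = ∂h/∂x = +0.004800
Back-substitute: b = ∂h/∂y = -0.005333.
Flow direction (−∇h) has components (-0.004800 E, +0.005333 N).
Azimuth = atan2(E, N) = atan2(-0.004800, +0.005333) = 318.0° ≈ 318°.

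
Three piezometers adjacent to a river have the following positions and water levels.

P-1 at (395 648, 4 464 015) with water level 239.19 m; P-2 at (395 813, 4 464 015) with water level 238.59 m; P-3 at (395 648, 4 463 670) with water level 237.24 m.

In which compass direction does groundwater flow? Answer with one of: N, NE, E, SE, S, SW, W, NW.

SE

∂h/∂x = (238.59 − 239.19) / (395813 − 395648) = -0.003636
∂h/∂y = (237.24 − 239.19) / (4463670 − 4464015) = +0.005652
Flow = −∇h = (+0.003636 east, -0.005652 north), which points southeast.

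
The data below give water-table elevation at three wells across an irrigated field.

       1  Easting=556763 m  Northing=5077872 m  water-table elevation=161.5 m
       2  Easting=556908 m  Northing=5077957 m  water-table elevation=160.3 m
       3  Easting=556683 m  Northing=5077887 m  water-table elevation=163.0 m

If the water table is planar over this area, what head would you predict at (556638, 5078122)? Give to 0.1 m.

With h = a·x + b·y + c and 1 as origin, the differences give:
  145·a + 85·b = -1.2
  (-80)·a + 15·b = +1.5
Eliminate b (×15 and ×85, subtract): 8975·a = -145.50 → a = ∂h/∂x = -0.01621
Back-substitute: b = ∂h/∂y = +0.01354.
h(556638, 5078122) = 161.5 + (-0.01621)·(-125) + (+0.01354)·(250) = 161.5 +2.026 +3.384 = 166.911 m.

166.9 m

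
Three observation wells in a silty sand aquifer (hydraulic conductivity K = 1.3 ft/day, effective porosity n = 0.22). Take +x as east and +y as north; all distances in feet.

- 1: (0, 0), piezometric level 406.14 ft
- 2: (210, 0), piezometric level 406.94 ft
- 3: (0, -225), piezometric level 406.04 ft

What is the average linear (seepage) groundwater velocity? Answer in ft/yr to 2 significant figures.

∂h/∂x = (406.94 − 406.14) / (210 − 0) = +0.003810
∂h/∂y = (406.04 − 406.14) / (-225 − 0) = +0.0004444
|∇h| = √(0.003810² + 0.0004444²) = 0.003836
Seepage velocity v = K·i/n = 1.3 × 0.003836 / 0.22 = 0.02267 ft/day = 8.28 ft/yr.

8.3 ft/yr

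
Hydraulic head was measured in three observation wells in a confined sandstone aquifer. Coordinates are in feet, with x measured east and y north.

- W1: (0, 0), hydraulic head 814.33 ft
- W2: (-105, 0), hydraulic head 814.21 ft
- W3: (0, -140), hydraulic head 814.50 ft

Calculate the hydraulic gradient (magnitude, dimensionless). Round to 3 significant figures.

0.00167

∂h/∂x = (814.21 − 814.33) / (-105 − 0) = +0.001143
∂h/∂y = (814.50 − 814.33) / (-140 − 0) = -0.001214
|∇h| = √(0.001143² + -0.001214²) = 0.001667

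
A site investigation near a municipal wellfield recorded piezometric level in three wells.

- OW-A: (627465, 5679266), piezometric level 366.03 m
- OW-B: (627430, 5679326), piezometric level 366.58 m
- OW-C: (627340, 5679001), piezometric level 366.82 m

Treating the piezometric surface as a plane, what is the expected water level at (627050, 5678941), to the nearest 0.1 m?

Taking OW-A as reference: OW-B−OW-A = (-35, 60, +0.55); OW-C−OW-A = (-125, -265, +0.79).
Solve a·Δx + b·Δy = Δh: det = (-35)·(-265) − (-125)·60 = 16775.
∂h/∂x = [(+0.55)·(-265) − (+0.79)·60] / 16775 = -0.01151
∂h/∂y = [(-35)·(+0.79) − (-125)·(+0.55)] / 16775 = +0.002450
h(627050, 5678941) = 366.03 + (-0.01151)·(-415) + (+0.002450)·(-325) = 366.03 +4.778 -0.796 = 370.012 m.

370.0 m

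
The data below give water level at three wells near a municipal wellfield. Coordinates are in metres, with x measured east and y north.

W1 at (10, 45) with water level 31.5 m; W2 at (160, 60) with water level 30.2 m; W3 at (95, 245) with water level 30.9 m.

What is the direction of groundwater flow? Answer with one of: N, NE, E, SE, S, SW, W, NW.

E

With h = a·x + b·y + c and W1 as origin, the differences give:
  150·a + 15·b = -1.3
  85·a + 200·b = -0.6
Eliminate b (×200 and ×15, subtract): 28725·a = -251.00 → a = ∂h/∂x = -0.008738
Back-substitute: b = ∂h/∂y = +0.0007137.
Flow = −∇h = (+0.008738 east, -0.0007137 north), which points east.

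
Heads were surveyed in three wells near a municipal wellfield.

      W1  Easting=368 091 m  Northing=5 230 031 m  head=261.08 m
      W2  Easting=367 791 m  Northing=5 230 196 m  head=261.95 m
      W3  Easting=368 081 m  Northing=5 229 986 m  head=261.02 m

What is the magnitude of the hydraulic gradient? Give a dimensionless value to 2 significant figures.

Three-point gradient (reference W1): Δ to W2 = (-300, 165, +0.87), Δ to W3 = (-10, -45, -0.06).
∂h/∂x = -0.001931, ∂h/∂y = +0.001762 (det = 15150).
|∇h| = √(-0.001931² + 0.001762²) = 0.002614

0.0026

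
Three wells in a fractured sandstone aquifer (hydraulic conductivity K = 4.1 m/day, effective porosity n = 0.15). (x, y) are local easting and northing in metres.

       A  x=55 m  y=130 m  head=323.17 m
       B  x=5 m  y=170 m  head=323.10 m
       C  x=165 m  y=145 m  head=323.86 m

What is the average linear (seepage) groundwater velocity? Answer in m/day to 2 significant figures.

With h = a·x + b·y + c and A as origin, the differences give:
  (-50)·a + 40·b = -0.07
  110·a + 15·b = +0.69
Eliminate b (×15 and ×40, subtract): -5150·a = -28.650 → a = ∂h/∂x = +0.005563
Back-substitute: b = ∂h/∂y = +0.005204.
|∇h| = √(0.005563² + 0.005204²) = 0.007618
Seepage velocity v = K·i/n = 4.1 × 0.007618 / 0.15 = 0.2082 m/day.

0.21 m/day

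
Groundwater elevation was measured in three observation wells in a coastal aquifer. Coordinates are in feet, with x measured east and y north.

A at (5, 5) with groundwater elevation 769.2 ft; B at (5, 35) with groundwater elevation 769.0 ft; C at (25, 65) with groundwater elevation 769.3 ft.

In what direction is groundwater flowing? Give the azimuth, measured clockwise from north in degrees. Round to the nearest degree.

With h = a·x + b·y + c and A as origin, the differences give:
  0·a + 30·b = -0.2
  20·a + 60·b = +0.1
Eliminate b (×60 and ×30, subtract): -600·a = -15.00 → a = ∂h/∂x = +0.02500
Back-substitute: b = ∂h/∂y = -0.006667.
Flow direction (−∇h) has components (-0.02500 E, +0.006667 N).
Azimuth = atan2(E, N) = atan2(-0.02500, +0.006667) = 284.9° ≈ 285°.

285°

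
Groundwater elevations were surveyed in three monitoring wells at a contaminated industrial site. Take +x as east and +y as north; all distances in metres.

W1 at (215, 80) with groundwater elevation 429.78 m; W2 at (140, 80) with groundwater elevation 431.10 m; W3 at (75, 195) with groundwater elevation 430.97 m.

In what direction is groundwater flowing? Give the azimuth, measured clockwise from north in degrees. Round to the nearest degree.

058°

Differences from W1: to W2 (Δx, Δy, Δh) = (-75, 0, +1.32); to W3 = (-140, 115, +1.19).
Determinant of the coordinate differences = (-75)·115 − (-140)·0 = -8625.
∂h/∂x = [(+1.32)·115 − (+1.19)·0] / -8625 = -0.01760
∂h/∂y = [(-75)·(+1.19) − (-140)·(+1.32)] / -8625 = -0.01108
Flow direction (−∇h) has components (+0.01760 E, +0.01108 N).
Azimuth = atan2(E, N) = atan2(+0.01760, +0.01108) = 57.8° ≈ 058°.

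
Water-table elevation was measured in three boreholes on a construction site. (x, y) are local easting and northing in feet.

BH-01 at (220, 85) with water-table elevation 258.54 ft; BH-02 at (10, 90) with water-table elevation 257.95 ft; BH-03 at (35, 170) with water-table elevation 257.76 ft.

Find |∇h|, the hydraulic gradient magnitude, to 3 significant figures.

0.00423

Differences from BH-01: to BH-02 (Δx, Δy, Δh) = (-210, 5, -0.59); to BH-03 = (-185, 85, -0.78).
Solve a·Δx + b·Δy = Δh: det = (-210)·85 − (-185)·5 = -16925.
∂h/∂x = [(-0.59)·85 − (-0.78)·5] / -16925 = +0.002733
∂h/∂y = [(-210)·(-0.78) − (-185)·(-0.59)] / -16925 = -0.003229
|∇h| = √(0.002733² + -0.003229²) = 0.00423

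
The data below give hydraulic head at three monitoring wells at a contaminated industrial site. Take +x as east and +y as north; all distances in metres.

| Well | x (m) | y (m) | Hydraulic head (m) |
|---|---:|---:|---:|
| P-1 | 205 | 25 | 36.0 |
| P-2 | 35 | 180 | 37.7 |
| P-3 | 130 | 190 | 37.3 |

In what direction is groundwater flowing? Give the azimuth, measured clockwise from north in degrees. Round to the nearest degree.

140°

With h = a·x + b·y + c and P-1 as origin, the differences give:
  (-170)·a + 155·b = +1.7
  (-75)·a + 165·b = +1.3
Eliminate b (×165 and ×155, subtract): -16425·a = 79.00 → a = ∂h/∂x = -0.004810
Back-substitute: b = ∂h/∂y = +0.005693.
Flow direction (−∇h) has components (+0.004810 E, -0.005693 N).
Azimuth = atan2(E, N) = atan2(+0.004810, -0.005693) = 139.8° ≈ 140°.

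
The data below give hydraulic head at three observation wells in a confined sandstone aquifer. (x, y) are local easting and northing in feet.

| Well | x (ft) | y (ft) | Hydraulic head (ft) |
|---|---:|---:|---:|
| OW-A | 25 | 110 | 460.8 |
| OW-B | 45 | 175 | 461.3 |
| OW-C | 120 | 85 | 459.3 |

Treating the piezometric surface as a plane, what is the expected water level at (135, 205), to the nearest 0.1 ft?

Differences from OW-A: to OW-B (Δx, Δy, Δh) = (20, 65, +0.5); to OW-C = (95, -25, -1.5).
Solve a·Δx + b·Δy = Δh: det = 20·(-25) − 95·65 = -6675.
∂h/∂x = [(+0.5)·(-25) − (-1.5)·65] / -6675 = -0.01273
∂h/∂y = [20·(-1.5) − 95·(+0.5)] / -6675 = +0.01161
h(135, 205) = 460.8 + (-0.01273)·(110) + (+0.01161)·(95) = 460.8 -1.401 +1.103 = 460.502 ft.

460.5 ft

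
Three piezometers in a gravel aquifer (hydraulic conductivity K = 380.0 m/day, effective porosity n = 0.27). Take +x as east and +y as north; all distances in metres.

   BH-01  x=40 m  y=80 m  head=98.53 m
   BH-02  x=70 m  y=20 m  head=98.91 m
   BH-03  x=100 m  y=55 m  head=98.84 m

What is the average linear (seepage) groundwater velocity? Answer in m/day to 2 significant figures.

Taking BH-01 as reference: BH-02−BH-01 = (30, -60, +0.38); BH-03−BH-01 = (60, -25, +0.31).
Determinant of the coordinate differences = 30·(-25) − 60·(-60) = 2850.
∂h/∂x = [(+0.38)·(-25) − (+0.31)·(-60)] / 2850 = +0.003193
∂h/∂y = [30·(+0.31) − 60·(+0.38)] / 2850 = -0.004737
|∇h| = √(0.003193² + -0.004737²) = 0.005713
Seepage velocity v = K·i/n = 380.0 × 0.005713 / 0.27 = 8.041 m/day.

8.0 m/day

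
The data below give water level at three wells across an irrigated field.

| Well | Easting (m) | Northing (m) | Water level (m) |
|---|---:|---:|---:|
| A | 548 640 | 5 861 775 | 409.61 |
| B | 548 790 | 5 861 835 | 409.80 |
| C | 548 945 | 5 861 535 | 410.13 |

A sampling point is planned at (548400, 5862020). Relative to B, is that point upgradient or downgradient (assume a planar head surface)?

Taking A as reference: B−A = (150, 60, +0.19); C−A = (305, -240, +0.52).
Determinant of the coordinate differences = 150·(-240) − 305·60 = -54300.
∂h/∂x = [(+0.19)·(-240) − (+0.52)·60] / -54300 = +0.001414
∂h/∂y = [150·(+0.52) − 305·(+0.19)] / -54300 = -0.0003692
Head at (548400, 5862020) = 409.61 + (+0.001414)·(-240) + (-0.0003692)·(245) = 409.18 m.
That is lower than the 409.80 m at B, so the point is downgradient.

downgradient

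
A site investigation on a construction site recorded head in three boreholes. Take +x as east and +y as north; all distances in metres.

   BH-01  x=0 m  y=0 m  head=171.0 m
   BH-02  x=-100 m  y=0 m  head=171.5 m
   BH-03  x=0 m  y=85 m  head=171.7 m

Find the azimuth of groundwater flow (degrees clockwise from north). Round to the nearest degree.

∂h/∂x = (171.5 − 171.0) / (-100 − 0) = -0.005000
∂h/∂y = (171.7 − 171.0) / (85 − 0) = +0.008235
Flow direction (−∇h) has components (+0.005000 E, -0.008235 N).
Azimuth = atan2(E, N) = atan2(+0.005000, -0.008235) = 148.7° ≈ 149°.

149°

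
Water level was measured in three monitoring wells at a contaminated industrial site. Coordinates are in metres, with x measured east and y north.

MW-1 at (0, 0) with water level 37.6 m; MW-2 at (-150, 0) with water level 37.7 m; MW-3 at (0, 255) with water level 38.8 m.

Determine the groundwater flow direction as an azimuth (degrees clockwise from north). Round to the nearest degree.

172°

∂h/∂x = (37.7 − 37.6) / (-150 − 0) = -0.0006667
∂h/∂y = (38.8 − 37.6) / (255 − 0) = +0.004706
Flow direction (−∇h) has components (+0.0006667 E, -0.004706 N).
Azimuth = atan2(E, N) = atan2(+0.0006667, -0.004706) = 171.9° ≈ 172°.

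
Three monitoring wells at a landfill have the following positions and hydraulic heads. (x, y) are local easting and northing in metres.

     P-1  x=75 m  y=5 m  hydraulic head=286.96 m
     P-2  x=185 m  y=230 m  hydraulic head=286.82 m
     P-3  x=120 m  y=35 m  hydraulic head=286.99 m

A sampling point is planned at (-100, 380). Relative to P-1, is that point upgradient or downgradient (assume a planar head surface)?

With h = a·x + b·y + c and P-1 as origin, the differences give:
  110·a + 225·b = -0.14
  45·a + 30·b = +0.03
Eliminate b (×30 and ×225, subtract): -6825·a = -10.950 → a = ∂h/∂x = +0.001604
Back-substitute: b = ∂h/∂y = -0.001407.
Head at (-100, 380) = 286.96 + (+0.001604)·(-175) + (-0.001407)·(375) = 286.15 m.
That is lower than the 286.96 m at P-1, so the point is downgradient.

downgradient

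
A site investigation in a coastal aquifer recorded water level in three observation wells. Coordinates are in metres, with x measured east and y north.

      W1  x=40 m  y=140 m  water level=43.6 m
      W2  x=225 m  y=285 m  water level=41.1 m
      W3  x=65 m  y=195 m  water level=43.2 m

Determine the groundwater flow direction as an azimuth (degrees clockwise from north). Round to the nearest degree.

082°

With h = a·x + b·y + c and W1 as origin, the differences give:
  185·a + 145·b = -2.5
  25·a + 55·b = -0.4
Eliminate b (×55 and ×145, subtract): 6550·a = -79.50 → a = ∂h/∂x = -0.01214
Back-substitute: b = ∂h/∂y = -0.001756.
Flow direction (−∇h) has components (+0.01214 E, +0.001756 N).
Azimuth = atan2(E, N) = atan2(+0.01214, +0.001756) = 81.8° ≈ 082°.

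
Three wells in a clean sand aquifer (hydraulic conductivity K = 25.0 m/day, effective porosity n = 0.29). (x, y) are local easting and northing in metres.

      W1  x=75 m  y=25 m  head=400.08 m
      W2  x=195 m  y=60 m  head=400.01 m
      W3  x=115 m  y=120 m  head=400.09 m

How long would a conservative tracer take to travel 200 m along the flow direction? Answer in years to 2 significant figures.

7.9 years

With h = a·x + b·y + c and W1 as origin, the differences give:
  120·a + 35·b = -0.07
  40·a + 95·b = +0.01
Eliminate b (×95 and ×35, subtract): 10000·a = -7.000 → a = ∂h/∂x = -0.0007000
Back-substitute: b = ∂h/∂y = +0.0004000.
|∇h| = √(-0.0007000² + 0.0004000²) = 0.0008062
Seepage velocity v = K·i/n = 25.0 × 0.0008062 / 0.29 = 0.0695 m/day.
t = 200 / 0.0695 = 2878 days = 7.88 years.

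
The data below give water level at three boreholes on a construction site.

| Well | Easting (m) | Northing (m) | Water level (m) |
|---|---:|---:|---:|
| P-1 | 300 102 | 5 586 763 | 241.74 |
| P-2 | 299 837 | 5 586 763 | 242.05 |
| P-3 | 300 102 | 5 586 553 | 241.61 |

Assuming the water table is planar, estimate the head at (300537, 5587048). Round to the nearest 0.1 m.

241.4 m

∂h/∂x = (242.05 − 241.74) / (299837 − 300102) = -0.001170
∂h/∂y = (241.61 − 241.74) / (5586553 − 5586763) = +0.0006190
h(300537, 5587048) = 241.74 + (-0.001170)·(435) + (+0.0006190)·(285) = 241.74 -0.509 +0.176 = 241.408 m.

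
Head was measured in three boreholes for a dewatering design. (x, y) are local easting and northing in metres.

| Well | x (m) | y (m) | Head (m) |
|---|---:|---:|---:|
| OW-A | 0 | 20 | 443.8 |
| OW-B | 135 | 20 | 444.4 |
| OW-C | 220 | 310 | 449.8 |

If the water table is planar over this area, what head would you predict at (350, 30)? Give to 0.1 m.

Differences from OW-A: to OW-B (Δx, Δy, Δh) = (135, 0, +0.6); to OW-C = (220, 290, +6.0).
Solve a·Δx + b·Δy = Δh: det = 135·290 − 220·0 = 39150.
∂h/∂x = [(+0.6)·290 − (+6.0)·0] / 39150 = +0.004444
∂h/∂y = [135·(+6.0) − 220·(+0.6)] / 39150 = +0.01732
h(350, 30) = 443.8 + (+0.004444)·(350) + (+0.01732)·(10) = 443.8 +1.556 +0.173 = 445.529 m.

445.5 m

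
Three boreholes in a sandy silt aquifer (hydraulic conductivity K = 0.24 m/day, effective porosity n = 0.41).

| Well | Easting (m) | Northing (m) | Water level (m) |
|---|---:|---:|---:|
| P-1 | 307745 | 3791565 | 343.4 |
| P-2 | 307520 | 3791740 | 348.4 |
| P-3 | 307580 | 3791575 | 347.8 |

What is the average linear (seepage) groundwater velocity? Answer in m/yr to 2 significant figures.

5.9 m/yr

Taking P-1 as reference: P-2−P-1 = (-225, 175, +5.0); P-3−P-1 = (-165, 10, +4.4).
Solve a·Δx + b·Δy = Δh: det = (-225)·10 − (-165)·175 = 26625.
∂h/∂x = [(+5.0)·10 − (+4.4)·175] / 26625 = -0.02704
∂h/∂y = [(-225)·(+4.4) − (-165)·(+5.0)] / 26625 = -0.006197
|∇h| = √(-0.02704² + -0.006197²) = 0.02774
Seepage velocity v = K·i/n = 0.24 × 0.02774 / 0.41 = 0.01624 m/day = 5.932 m/yr.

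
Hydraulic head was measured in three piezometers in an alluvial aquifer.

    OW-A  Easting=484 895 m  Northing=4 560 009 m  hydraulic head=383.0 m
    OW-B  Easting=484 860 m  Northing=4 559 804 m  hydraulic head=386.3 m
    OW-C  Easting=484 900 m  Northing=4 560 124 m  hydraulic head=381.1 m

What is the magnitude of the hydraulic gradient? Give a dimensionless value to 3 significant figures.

Differences from OW-A: to OW-B (Δx, Δy, Δh) = (-35, -205, +3.3); to OW-C = (5, 115, -1.9).
Solve a·Δx + b·Δy = Δh: det = (-35)·115 − 5·(-205) = -3000.
∂h/∂x = [(+3.3)·115 − (-1.9)·(-205)] / -3000 = +0.003333
∂h/∂y = [(-35)·(-1.9) − 5·(+3.3)] / -3000 = -0.01667
|∇h| = √(0.003333² + -0.01667²) = 0.017

0.0170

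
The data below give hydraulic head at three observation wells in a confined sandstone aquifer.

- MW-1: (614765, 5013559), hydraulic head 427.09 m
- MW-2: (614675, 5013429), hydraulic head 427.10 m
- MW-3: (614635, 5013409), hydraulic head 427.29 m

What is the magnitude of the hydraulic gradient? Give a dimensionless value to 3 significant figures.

0.00872

Differences from MW-1: to MW-2 (Δx, Δy, Δh) = (-90, -130, +0.01); to MW-3 = (-130, -150, +0.20).
Determinant of the coordinate differences = (-90)·(-150) − (-130)·(-130) = -3400.
∂h/∂x = [(+0.01)·(-150) − (+0.20)·(-130)] / -3400 = -0.007206
∂h/∂y = [(-90)·(+0.20) − (-130)·(+0.01)] / -3400 = +0.004912
|∇h| = √(-0.007206² + 0.004912²) = 0.008721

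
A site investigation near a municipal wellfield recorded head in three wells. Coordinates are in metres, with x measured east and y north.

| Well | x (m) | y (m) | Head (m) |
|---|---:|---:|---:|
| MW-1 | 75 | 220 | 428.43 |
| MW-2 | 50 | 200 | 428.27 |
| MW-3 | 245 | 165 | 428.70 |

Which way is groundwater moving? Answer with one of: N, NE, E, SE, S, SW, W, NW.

SW

Differences from MW-1: to MW-2 (Δx, Δy, Δh) = (-25, -20, -0.16); to MW-3 = (170, -55, +0.27).
Solve a·Δx + b·Δy = Δh: det = (-25)·(-55) − 170·(-20) = 4775.
∂h/∂x = [(-0.16)·(-55) − (+0.27)·(-20)] / 4775 = +0.002974
∂h/∂y = [(-25)·(+0.27) − 170·(-0.16)] / 4775 = +0.004283
Flow = −∇h = (-0.002974 east, -0.004283 north), which points southwest.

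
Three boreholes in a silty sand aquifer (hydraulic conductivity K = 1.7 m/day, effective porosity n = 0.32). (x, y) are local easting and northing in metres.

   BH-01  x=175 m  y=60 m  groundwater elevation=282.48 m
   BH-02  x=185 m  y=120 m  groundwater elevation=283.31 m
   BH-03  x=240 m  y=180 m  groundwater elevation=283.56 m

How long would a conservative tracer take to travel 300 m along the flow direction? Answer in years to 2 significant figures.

7.5 years

Taking BH-01 as reference: BH-02−BH-01 = (10, 60, +0.83); BH-03−BH-01 = (65, 120, +1.08).
Determinant of the coordinate differences = 10·120 − 65·60 = -2700.
∂h/∂x = [(+0.83)·120 − (+1.08)·60] / -2700 = -0.01289
∂h/∂y = [10·(+1.08) − 65·(+0.83)] / -2700 = +0.01598
|∇h| = √(-0.01289² + 0.01598²) = 0.02053
Seepage velocity v = K·i/n = 1.7 × 0.02053 / 0.32 = 0.1091 m/day.
t = 300 / 0.1091 = 2750 days = 7.53 years.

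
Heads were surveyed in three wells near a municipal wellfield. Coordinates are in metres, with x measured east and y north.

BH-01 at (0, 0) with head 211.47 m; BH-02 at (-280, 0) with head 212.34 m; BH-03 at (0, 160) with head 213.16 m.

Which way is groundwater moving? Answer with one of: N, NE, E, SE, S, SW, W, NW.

S

∂h/∂x = (212.34 − 211.47) / (-280 − 0) = -0.003107
∂h/∂y = (213.16 − 211.47) / (160 − 0) = +0.01056
Flow = −∇h = (+0.003107 east, -0.01056 north), which points south.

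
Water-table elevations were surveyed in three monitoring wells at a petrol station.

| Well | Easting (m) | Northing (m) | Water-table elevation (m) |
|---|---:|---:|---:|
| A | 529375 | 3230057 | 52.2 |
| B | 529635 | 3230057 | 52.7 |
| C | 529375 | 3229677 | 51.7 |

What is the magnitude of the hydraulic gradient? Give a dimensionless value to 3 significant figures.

∂h/∂x = (52.7 − 52.2) / (529635 − 529375) = +0.001923
∂h/∂y = (51.7 − 52.2) / (3229677 − 3230057) = +0.001316
|∇h| = √(0.001923² + 0.001316²) = 0.00233

0.00233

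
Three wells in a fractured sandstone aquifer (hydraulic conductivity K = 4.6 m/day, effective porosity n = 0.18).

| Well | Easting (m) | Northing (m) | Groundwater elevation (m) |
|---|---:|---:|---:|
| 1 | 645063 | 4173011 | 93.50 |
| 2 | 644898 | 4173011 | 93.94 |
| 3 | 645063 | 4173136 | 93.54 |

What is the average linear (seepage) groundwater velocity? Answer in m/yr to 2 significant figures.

25 m/yr

∂h/∂x = (93.94 − 93.50) / (644898 − 645063) = -0.002667
∂h/∂y = (93.54 − 93.50) / (4173136 − 4173011) = +0.0003200
|∇h| = √(-0.002667² + 0.0003200²) = 0.002686
Seepage velocity v = K·i/n = 4.6 × 0.002686 / 0.18 = 0.06864 m/day = 25.07 m/yr.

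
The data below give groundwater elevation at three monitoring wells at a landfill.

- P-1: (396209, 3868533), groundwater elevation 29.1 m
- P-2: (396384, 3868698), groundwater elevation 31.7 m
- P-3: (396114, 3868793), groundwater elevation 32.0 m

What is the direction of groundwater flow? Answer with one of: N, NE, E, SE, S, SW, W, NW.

S

With h = a·x + b·y + c and P-1 as origin, the differences give:
  175·a + 165·b = +2.6
  (-95)·a + 260·b = +2.9
Eliminate b (×260 and ×165, subtract): 61175·a = 197.50 → a = ∂h/∂x = +0.003228
Back-substitute: b = ∂h/∂y = +0.01233.
Flow = −∇h = (-0.003228 east, -0.01233 north), which points south.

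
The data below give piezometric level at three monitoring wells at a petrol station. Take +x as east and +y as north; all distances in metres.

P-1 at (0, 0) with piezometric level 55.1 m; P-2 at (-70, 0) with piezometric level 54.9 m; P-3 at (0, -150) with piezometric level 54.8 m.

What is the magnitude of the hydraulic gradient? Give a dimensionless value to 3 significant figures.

0.00349

∂h/∂x = (54.9 − 55.1) / (-70 − 0) = +0.002857
∂h/∂y = (54.8 − 55.1) / (-150 − 0) = +0.002000
|∇h| = √(0.002857² + 0.002000²) = 0.003487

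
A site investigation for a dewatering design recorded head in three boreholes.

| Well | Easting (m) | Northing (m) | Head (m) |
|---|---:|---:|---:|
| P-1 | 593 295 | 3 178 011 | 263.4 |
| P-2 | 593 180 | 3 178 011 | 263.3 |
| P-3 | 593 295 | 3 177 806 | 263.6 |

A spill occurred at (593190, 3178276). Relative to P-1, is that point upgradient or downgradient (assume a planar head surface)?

downgradient

∂h/∂x = (263.3 − 263.4) / (593180 − 593295) = +0.0008696
∂h/∂y = (263.6 − 263.4) / (3177806 − 3178011) = -0.0009756
Head at (593190, 3178276) = 263.4 + (+0.0008696)·(-105) + (-0.0009756)·(265) = 263.05 m.
That is lower than the 263.4 m at P-1, so the point is downgradient.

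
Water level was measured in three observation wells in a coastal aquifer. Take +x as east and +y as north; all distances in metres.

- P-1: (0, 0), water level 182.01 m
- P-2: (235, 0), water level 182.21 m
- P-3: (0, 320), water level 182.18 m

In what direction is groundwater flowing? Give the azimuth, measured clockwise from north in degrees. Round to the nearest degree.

238°

∂h/∂x = (182.21 − 182.01) / (235 − 0) = +0.0008511
∂h/∂y = (182.18 − 182.01) / (320 − 0) = +0.0005313
Flow direction (−∇h) has components (-0.0008511 E, -0.0005313 N).
Azimuth = atan2(E, N) = atan2(-0.0008511, -0.0005313) = 238.0° ≈ 238°.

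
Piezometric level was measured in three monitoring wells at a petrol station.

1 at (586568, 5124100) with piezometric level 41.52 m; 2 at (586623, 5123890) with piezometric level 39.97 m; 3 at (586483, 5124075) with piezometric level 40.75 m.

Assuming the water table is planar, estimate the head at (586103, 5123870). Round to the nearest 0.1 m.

Three-point gradient (reference 1): Δ to 2 = (55, -210, -1.55), Δ to 3 = (-85, -25, -0.77).
∂h/∂x = +0.006395, ∂h/∂y = +0.009056 (det = -19225).
h(586103, 5123870) = 41.52 + (+0.006395)·(-465) + (+0.009056)·(-230) = 41.52 -2.974 -2.083 = 36.463 m.

36.5 m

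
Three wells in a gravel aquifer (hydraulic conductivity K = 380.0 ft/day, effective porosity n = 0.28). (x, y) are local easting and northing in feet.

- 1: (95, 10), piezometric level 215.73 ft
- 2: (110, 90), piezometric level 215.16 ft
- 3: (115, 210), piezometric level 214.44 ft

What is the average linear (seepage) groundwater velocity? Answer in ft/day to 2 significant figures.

Taking 1 as reference: 2−1 = (15, 80, -0.57); 3−1 = (20, 200, -1.29).
Determinant of the coordinate differences = 15·200 − 20·80 = 1400.
∂h/∂x = [(-0.57)·200 − (-1.29)·80] / 1400 = -0.007714
∂h/∂y = [15·(-1.29) − 20·(-0.57)] / 1400 = -0.005679
|∇h| = √(-0.007714² + -0.005679²) = 0.009579
Seepage velocity v = K·i/n = 380.0 × 0.009579 / 0.28 = 13 ft/day.

13 ft/day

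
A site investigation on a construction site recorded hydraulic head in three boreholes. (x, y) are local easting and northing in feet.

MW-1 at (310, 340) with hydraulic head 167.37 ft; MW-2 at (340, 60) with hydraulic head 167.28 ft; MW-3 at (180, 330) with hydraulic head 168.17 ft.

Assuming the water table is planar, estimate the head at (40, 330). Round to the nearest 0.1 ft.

Differences from MW-1: to MW-2 (Δx, Δy, Δh) = (30, -280, -0.09); to MW-3 = (-130, -10, +0.80).
Determinant of the coordinate differences = 30·(-10) − (-130)·(-280) = -36700.
∂h/∂x = [(-0.09)·(-10) − (+0.80)·(-280)] / -36700 = -0.006128
∂h/∂y = [30·(+0.80) − (-130)·(-0.09)] / -36700 = -0.0003351
h(40, 330) = 167.37 + (-0.006128)·(-270) + (-0.0003351)·(-10) = 167.37 +1.655 +0.003 = 169.028 ft.

169.0 ft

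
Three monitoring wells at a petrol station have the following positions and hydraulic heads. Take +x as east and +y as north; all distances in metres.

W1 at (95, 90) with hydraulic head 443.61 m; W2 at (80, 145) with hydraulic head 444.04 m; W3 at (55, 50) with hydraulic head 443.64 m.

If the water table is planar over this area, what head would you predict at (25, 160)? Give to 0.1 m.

444.5 m

Taking W1 as reference: W2−W1 = (-15, 55, +0.43); W3−W1 = (-40, -40, +0.03).
Solve a·Δx + b·Δy = Δh: det = (-15)·(-40) − (-40)·55 = 2800.
∂h/∂x = [(+0.43)·(-40) − (+0.03)·55] / 2800 = -0.006732
∂h/∂y = [(-15)·(+0.03) − (-40)·(+0.43)] / 2800 = +0.005982
h(25, 160) = 443.61 + (-0.006732)·(-70) + (+0.005982)·(70) = 443.61 +0.471 +0.419 = 444.500 m.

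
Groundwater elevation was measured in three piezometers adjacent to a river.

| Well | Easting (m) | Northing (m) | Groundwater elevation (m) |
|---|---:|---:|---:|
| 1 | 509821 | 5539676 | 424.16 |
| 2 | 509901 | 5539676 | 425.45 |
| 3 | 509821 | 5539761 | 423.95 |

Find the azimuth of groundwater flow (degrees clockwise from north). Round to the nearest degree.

∂h/∂x = (425.45 − 424.16) / (509901 − 509821) = +0.01612
∂h/∂y = (423.95 − 424.16) / (5539761 − 5539676) = -0.002471
Flow direction (−∇h) has components (-0.01612 E, +0.002471 N).
Azimuth = atan2(E, N) = atan2(-0.01612, +0.002471) = 278.7° ≈ 279°.

279°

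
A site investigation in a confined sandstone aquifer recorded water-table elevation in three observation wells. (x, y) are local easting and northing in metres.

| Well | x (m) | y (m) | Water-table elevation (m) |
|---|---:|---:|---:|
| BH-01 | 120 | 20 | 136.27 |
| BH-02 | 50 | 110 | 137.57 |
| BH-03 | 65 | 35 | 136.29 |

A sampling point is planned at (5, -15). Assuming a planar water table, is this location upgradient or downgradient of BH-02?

downgradient

Differences from BH-01: to BH-02 (Δx, Δy, Δh) = (-70, 90, +1.30); to BH-03 = (-55, 15, +0.02).
Determinant of the coordinate differences = (-70)·15 − (-55)·90 = 3900.
∂h/∂x = [(+1.30)·15 − (+0.02)·90] / 3900 = +0.004538
∂h/∂y = [(-70)·(+0.02) − (-55)·(+1.30)] / 3900 = +0.01797
Head at (5, -15) = 136.27 + (+0.004538)·(-115) + (+0.01797)·(-35) = 135.12 m.
That is lower than the 137.57 m at BH-02, so the point is downgradient.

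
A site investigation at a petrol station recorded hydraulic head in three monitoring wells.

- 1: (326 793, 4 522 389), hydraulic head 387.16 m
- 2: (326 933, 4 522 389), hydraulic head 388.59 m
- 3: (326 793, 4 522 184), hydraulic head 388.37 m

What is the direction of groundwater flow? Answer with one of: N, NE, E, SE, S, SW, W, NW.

NW

∂h/∂x = (388.59 − 387.16) / (326933 − 326793) = +0.01021
∂h/∂y = (388.37 − 387.16) / (4522184 − 4522389) = -0.005902
Flow = −∇h = (-0.01021 east, +0.005902 north), which points northwest.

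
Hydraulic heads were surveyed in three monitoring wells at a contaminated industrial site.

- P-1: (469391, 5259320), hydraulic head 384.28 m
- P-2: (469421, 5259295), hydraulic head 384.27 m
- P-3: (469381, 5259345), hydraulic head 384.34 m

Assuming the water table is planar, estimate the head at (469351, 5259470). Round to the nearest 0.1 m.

384.7 m

With h = a·x + b·y + c and P-1 as origin, the differences give:
  30·a + (-25)·b = -0.01
  (-10)·a + 25·b = +0.06
Eliminate b (×25 and ×(-25), subtract): 500·a = 1.250 → a = ∂h/∂x = +0.002500
Back-substitute: b = ∂h/∂y = +0.003400.
h(469351, 5259470) = 384.28 + (+0.002500)·(-40) + (+0.003400)·(150) = 384.28 -0.100 +0.510 = 384.690 m.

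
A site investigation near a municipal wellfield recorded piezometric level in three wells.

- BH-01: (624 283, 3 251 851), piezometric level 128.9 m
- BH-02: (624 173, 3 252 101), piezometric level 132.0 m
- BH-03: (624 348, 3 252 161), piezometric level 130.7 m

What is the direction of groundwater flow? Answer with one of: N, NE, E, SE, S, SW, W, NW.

With h = a·x + b·y + c and BH-01 as origin, the differences give:
  (-110)·a + 250·b = +3.1
  65·a + 310·b = +1.8
Eliminate b (×310 and ×250, subtract): -50350·a = 511.00 → a = ∂h/∂x = -0.01015
Back-substitute: b = ∂h/∂y = +0.007934.
Flow = −∇h = (+0.01015 east, -0.007934 north), which points southeast.

SE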